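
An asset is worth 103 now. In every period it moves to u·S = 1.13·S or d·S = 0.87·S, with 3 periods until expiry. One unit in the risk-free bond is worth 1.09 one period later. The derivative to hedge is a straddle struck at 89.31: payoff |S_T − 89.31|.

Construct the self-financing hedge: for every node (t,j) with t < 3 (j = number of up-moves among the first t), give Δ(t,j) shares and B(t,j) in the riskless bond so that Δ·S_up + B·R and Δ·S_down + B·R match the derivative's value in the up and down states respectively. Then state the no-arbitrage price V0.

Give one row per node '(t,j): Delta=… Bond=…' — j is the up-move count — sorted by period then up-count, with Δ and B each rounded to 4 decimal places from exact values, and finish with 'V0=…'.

No-arbitrage ⇒ martingale measure with p* = (R−d)/(u−d) = 0.8462.
Payoff layer (t=3): V(3,0)=21.4842, V(3,1)=1.2144, V(3,2)=25.1130, V(3,3)=59.3084
Node (2,0) S=77.9607: V=(p*·1.2144+(1−p*)·21.4842)/1.09=3.9751; Δ=(1.2144−21.4842)/(88.0956−67.8258)=-1.0000; B=V−Δ·S=81.9358
Node (2,1) S=101.2593: V=(p*·25.1130+(1−p*)·1.2144)/1.09=19.6663; Δ=(25.1130−1.2144)/(114.4230−88.0956)=0.9077; B=V−Δ·S=-72.2514
Node (2,2) S=131.5207: V=(p*·59.3084+(1−p*)·25.1130)/1.09=49.5849; Δ=(59.3084−25.1130)/(148.6184−114.4230)=1.0000; B=V−Δ·S=-81.9358
Node (1,0) S=89.6100: V=(p*·19.6663+(1−p*)·3.9751)/1.09=15.8278; Δ=(19.6663−3.9751)/(101.2593−77.9607)=0.6735; B=V−Δ·S=-44.5232
Node (1,1) S=116.3900: V=(p*·49.5849+(1−p*)·19.6663)/1.09=41.2679; Δ=(49.5849−19.6663)/(131.5207−101.2593)=0.9887; B=V−Δ·S=-73.8035
Node (0,0) S=103.0000: V=(p*·41.2679+(1−p*)·15.8278)/1.09=34.2698; Δ=(41.2679−15.8278)/(116.3900−89.6100)=0.9500; B=V−Δ·S=-63.5770
The time-0 hedge costs 34.2698, which is the no-arbitrage price.

(0,0): Delta=0.9500 Bond=-63.5770
(1,0): Delta=0.6735 Bond=-44.5232
(1,1): Delta=0.9887 Bond=-73.8035
(2,0): Delta=-1.0000 Bond=81.9358
(2,1): Delta=0.9077 Bond=-72.2514
(2,2): Delta=1.0000 Bond=-81.9358
V0=34.2698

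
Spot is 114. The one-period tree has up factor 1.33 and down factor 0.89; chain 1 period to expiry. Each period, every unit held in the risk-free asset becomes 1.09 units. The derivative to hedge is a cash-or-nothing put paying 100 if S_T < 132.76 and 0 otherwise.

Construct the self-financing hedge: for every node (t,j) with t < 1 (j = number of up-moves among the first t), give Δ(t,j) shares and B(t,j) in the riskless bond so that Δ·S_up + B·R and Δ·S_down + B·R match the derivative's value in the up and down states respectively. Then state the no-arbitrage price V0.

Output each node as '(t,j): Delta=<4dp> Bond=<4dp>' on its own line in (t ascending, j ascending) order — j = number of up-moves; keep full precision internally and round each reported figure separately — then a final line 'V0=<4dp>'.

Since d<R<u, set p* = (R−d)/(u−d) = 0.4545; price each node as the discounted p*-expectation of its children.
Payoff layer (t=1): V(1,0)=100.0000, V(1,1)=0.0000
Node (0,0) S=114.0000: V=(p*·0.0000+(1−p*)·100.0000)/1.09=50.0417; Δ=(0.0000−100.0000)/(151.6200−101.4600)=-1.9936; B=V−Δ·S=277.3144
The time-0 hedge costs 50.0417, which is the no-arbitrage price.

(0,0): Delta=-1.9936 Bond=277.3144
V0=50.0417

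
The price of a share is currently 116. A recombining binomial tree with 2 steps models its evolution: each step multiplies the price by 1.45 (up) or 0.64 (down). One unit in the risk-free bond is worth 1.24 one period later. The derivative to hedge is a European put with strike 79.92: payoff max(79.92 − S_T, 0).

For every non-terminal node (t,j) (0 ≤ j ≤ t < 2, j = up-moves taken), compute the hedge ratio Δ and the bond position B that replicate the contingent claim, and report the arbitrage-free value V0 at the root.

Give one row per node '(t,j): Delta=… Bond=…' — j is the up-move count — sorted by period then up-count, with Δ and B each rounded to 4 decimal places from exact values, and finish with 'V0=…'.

No-arbitrage ⇒ martingale measure with p* = (R−d)/(u−d) = 0.7407.
Payoff layer (t=2): V(2,0)=32.4064, V(2,1)=0.0000, V(2,2)=0.0000
  t=1,j=0: stock 74.2400 → up 107.6480 (V=0.0000), down 47.5136 (V=32.4064). Price 6.7755; hedge Δ=-0.5389, bond B=46.7834.
  t=1,j=1: stock 168.2000 → up 243.8900 (V=0.0000), down 107.6480 (V=0.0000). Price 0.0000; hedge Δ=0.0000, bond B=0.0000.
  t=0,j=0: stock 116.0000 → up 168.2000 (V=0.0000), down 74.2400 (V=6.7755). Price 1.4166; hedge Δ=-0.0721, bond B=9.7815.
Check: Δ(0,0)·S0 + B(0,0) = 1.4166 = V0.

(0,0): Delta=-0.0721 Bond=9.7815
(1,0): Delta=-0.5389 Bond=46.7834
(1,1): Delta=0.0000 Bond=0.0000
V0=1.4166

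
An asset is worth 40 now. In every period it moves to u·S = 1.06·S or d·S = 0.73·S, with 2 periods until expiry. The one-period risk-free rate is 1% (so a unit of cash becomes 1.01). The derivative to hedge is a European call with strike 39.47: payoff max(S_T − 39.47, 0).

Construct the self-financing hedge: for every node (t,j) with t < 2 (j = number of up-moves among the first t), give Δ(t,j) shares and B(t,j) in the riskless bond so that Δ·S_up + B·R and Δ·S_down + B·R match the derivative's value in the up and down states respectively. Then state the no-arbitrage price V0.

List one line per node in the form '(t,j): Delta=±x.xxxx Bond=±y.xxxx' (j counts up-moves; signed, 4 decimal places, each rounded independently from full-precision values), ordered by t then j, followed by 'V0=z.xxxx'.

Since d<R<u, set p* = (R−d)/(u−d) = 0.8485; price each node as the discounted p*-expectation of its children.
Payoff layer (t=2): V(2,0)=0.0000, V(2,1)=0.0000, V(2,2)=5.4740
  t=1,j=0: stock 29.2000 → up 30.9520 (V=0.0000), down 21.3160 (V=0.0000). Price 0.0000; hedge Δ=0.0000, bond B=0.0000.
  t=1,j=1: stock 42.4000 → up 44.9440 (V=5.4740), down 30.9520 (V=0.0000). Price 4.5986; hedge Δ=0.3912, bond B=-11.9893.
  t=0,j=0: stock 40.0000 → up 42.4000 (V=4.5986), down 29.2000 (V=0.0000). Price 3.8632; hedge Δ=0.3484, bond B=-10.0720.
Check: Δ(0,0)·S0 + B(0,0) = 3.8632 = V0.

(0,0): Delta=0.3484 Bond=-10.0720
(1,0): Delta=0.0000 Bond=0.0000
(1,1): Delta=0.3912 Bond=-11.9893
V0=3.8632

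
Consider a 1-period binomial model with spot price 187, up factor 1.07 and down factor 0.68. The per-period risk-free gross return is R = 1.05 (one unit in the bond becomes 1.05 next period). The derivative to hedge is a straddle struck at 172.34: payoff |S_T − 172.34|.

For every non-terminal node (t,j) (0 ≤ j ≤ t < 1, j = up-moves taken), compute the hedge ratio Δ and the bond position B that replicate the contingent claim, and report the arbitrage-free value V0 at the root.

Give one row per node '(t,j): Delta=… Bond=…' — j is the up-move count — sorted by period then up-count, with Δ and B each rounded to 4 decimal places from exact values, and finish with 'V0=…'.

No-arbitrage ⇒ martingale measure with p* = (R−d)/(u−d) = 0.9487.
Terminal payoffs: V(1,0)=45.1800, V(1,1)=27.7500
  t=0,j=0: stock 187.0000 → up 200.0900 (V=27.7500), down 127.1600 (V=45.1800). Price 27.2799; hedge Δ=-0.2390, bond B=71.9722.
The time-0 hedge costs 27.2799, which is the no-arbitrage price.

(0,0): Delta=-0.2390 Bond=71.9722
V0=27.2799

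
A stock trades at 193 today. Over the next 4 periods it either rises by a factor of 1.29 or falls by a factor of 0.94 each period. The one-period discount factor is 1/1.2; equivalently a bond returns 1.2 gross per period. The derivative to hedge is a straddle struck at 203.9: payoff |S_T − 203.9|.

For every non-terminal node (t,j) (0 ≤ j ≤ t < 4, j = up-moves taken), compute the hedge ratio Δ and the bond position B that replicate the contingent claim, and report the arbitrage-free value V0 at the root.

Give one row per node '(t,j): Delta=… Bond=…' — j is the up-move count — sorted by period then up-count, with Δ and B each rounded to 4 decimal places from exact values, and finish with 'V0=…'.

The replicating-portfolio and risk-neutral prices coincide; use p* = (1.2−0.94)/(1.29−0.94) = 0.7429 for the latter.
At expiry t=4: V(4,0)=53.2155, V(4,1)=2.8905, V(4,2)=79.8870, V(4,3)=185.5523, V(4,4)=330.5612
Node (3,0) S=160.3027: V=(p*·2.8905+(1−p*)·53.2155)/1.2=13.1927; Δ=(2.8905−53.2155)/(206.7905−150.6845)=-0.8970; B=V−Δ·S=156.9782
Node (3,1) S=219.9899: V=(p*·79.8870+(1−p*)·2.8905)/1.2=50.0732; Δ=(79.8870−2.8905)/(283.7870−206.7905)=1.0000; B=V−Δ·S=-169.9167
Node (3,2) S=301.9010: V=(p*·185.5523+(1−p*)·79.8870)/1.2=131.9844; Δ=(185.5523−79.8870)/(389.4523−283.7870)=1.0000; B=V−Δ·S=-169.9167
Node (3,3) S=414.3110: V=(p*·330.5612+(1−p*)·185.5523)/1.2=244.3943; Δ=(330.5612−185.5523)/(534.4612−389.4523)=1.0000; B=V−Δ·S=-169.9167
Node (2,0) S=170.5348: V=(p*·50.0732+(1−p*)·13.1927)/1.2=33.8247; Δ=(50.0732−13.1927)/(219.9899−160.3027)=0.6179; B=V−Δ·S=-71.5483
Node (2,1) S=234.0318: V=(p*·131.9844+(1−p*)·50.0732)/1.2=92.4346; Δ=(131.9844−50.0732)/(301.9010−219.9899)=1.0000; B=V−Δ·S=-141.5972
Node (2,2) S=321.1713: V=(p*·244.3943+(1−p*)·131.9844)/1.2=179.5741; Δ=(244.3943−131.9844)/(414.3110−301.9010)=1.0000; B=V−Δ·S=-141.5972
Node (1,0) S=181.4200: V=(p*·92.4346+(1−p*)·33.8247)/1.2=64.4696; Δ=(92.4346−33.8247)/(234.0318−170.5348)=0.9230; B=V−Δ·S=-102.9872
Node (1,1) S=248.9700: V=(p*·179.5741+(1−p*)·92.4346)/1.2=130.9723; Δ=(179.5741−92.4346)/(321.1713−234.0318)=1.0000; B=V−Δ·S=-117.9977
Node (0,0) S=193.0000: V=(p*·130.9723+(1−p*)·64.4696)/1.2=94.8930; Δ=(130.9723−64.4696)/(248.9700−181.4200)=0.9845; B=V−Δ·S=-95.1149
Each (Δ,B) replicates both successor values, so the strategy is self-financing and V0 is arbitrage-free.

(0,0): Delta=0.9845 Bond=-95.1149
(1,0): Delta=0.9230 Bond=-102.9872
(1,1): Delta=1.0000 Bond=-117.9977
(2,0): Delta=0.6179 Bond=-71.5483
(2,1): Delta=1.0000 Bond=-141.5972
(2,2): Delta=1.0000 Bond=-141.5972
(3,0): Delta=-0.8970 Bond=156.9782
(3,1): Delta=1.0000 Bond=-169.9167
(3,2): Delta=1.0000 Bond=-169.9167
(3,3): Delta=1.0000 Bond=-169.9167
V0=94.8930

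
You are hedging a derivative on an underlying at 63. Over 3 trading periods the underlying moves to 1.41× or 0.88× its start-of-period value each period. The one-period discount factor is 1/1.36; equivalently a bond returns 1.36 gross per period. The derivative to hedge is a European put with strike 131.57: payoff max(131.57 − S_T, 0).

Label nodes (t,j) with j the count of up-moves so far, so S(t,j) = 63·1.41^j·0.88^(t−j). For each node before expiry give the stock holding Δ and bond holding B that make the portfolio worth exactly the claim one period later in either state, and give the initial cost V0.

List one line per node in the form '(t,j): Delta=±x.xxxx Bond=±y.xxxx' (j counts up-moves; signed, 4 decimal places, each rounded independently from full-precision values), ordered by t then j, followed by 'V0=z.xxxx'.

(0,0): Delta=-0.4019 Bond=27.9237
(1,0): Delta=-1.0000 Bond=71.1343
(1,1): Delta=-0.3630 Bond=34.5222
(2,0): Delta=-1.0000 Bond=96.7426
(2,1): Delta=-1.0000 Bond=96.7426
(2,2): Delta=-0.3216 Bond=41.7635
V0=2.6033

Since d<R<u, set p* = (R−d)/(u−d) = 0.9057; price each node as the discounted p*-expectation of its children.
Payoff layer (t=3): V(3,0)=88.6373, V(3,1)=62.7800, V(3,2)=21.3497, V(3,3)=0.0000
Node (2,0) S=48.7872: V=(p*·62.7800+(1−p*)·88.6373)/1.36=47.9554; Δ=(62.7800−88.6373)/(68.7900−42.9327)=-1.0000; B=V−Δ·S=96.7426
Node (2,1) S=78.1704: V=(p*·21.3497+(1−p*)·62.7800)/1.36=18.5722; Δ=(21.3497−62.7800)/(110.2203−68.7900)=-1.0000; B=V−Δ·S=96.7426
Node (2,2) S=125.2503: V=(p*·0.0000+(1−p*)·21.3497)/1.36=1.4810; Δ=(0.0000−21.3497)/(176.6029−110.2203)=-0.3216; B=V−Δ·S=41.7635
Node (1,0) S=55.4400: V=(p*·18.5722+(1−p*)·47.9554)/1.36=15.6943; Δ=(18.5722−47.9554)/(78.1704−48.7872)=-1.0000; B=V−Δ·S=71.1343
Node (1,1) S=88.8300: V=(p*·1.4810+(1−p*)·18.5722)/1.36=2.2745; Δ=(1.4810−18.5722)/(125.2503−78.1704)=-0.3630; B=V−Δ·S=34.5222
Node (0,0) S=63.0000: V=(p*·2.2745+(1−p*)·15.6943)/1.36=2.6033; Δ=(2.2745−15.6943)/(88.8300−55.4400)=-0.4019; B=V−Δ·S=27.9237
Check: Δ(0,0)·S0 + B(0,0) = 2.6033 = V0.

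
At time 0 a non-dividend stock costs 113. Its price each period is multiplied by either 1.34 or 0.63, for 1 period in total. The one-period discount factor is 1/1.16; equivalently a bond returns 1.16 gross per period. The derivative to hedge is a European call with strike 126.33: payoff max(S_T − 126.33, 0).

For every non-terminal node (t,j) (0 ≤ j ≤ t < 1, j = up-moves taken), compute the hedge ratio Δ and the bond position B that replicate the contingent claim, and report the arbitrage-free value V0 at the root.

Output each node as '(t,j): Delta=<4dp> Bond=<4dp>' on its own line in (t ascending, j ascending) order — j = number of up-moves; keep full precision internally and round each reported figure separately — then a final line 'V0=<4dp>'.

Risk-neutral probability p* = (R−d)/(u−d) = (1.16−0.63)/(1.34−0.63) = 0.7465.
Terminal payoffs: V(1,0)=0.0000, V(1,1)=25.0900
(0,0): S=113.0000. Δ = (V_up−V_dn)/(S_up−S_dn) = (25.0900−0.0000)/(151.4200−71.1900) = 0.3127. V = [p*·25.0900 + (1−p*)·0.0000]/1.16 = 16.1458. B = V − Δ·S = -19.1922.
The time-0 hedge costs 16.1458, which is the no-arbitrage price.

(0,0): Delta=0.3127 Bond=-19.1922
V0=16.1458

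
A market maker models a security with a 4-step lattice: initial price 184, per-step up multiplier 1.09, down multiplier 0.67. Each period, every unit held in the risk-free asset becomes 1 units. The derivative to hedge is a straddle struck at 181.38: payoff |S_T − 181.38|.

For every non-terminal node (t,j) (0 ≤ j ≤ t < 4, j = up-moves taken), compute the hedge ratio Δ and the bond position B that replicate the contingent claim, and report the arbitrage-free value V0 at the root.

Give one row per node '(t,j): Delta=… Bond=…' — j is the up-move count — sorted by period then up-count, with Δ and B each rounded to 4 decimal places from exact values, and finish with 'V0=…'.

Under the risk-neutral measure, an up-move has probability p* = (R−d)/(u−d) = 0.7857 and values discount at R = 1.
Payoff layer (t=4): V(4,0)=144.3019, V(4,1)=121.0590, V(4,2)=83.2458, V(4,3)=21.7288, V(4,4)=78.3510
(3,0): S=55.3404. Δ = (V_up−V_dn)/(S_up−S_dn) = (121.0590−144.3019)/(60.3210−37.0781) = -1.0000. V = [p*·121.0590 + (1−p*)·144.3019]/1 = 126.0396. B = V − Δ·S = 181.3800.
(3,1): S=90.0314. Δ = (V_up−V_dn)/(S_up−S_dn) = (83.2458−121.0590)/(98.1342−60.3210) = -1.0000. V = [p*·83.2458 + (1−p*)·121.0590]/1 = 91.3486. B = V − Δ·S = 181.3800.
(3,2): S=146.4690. Δ = (V_up−V_dn)/(S_up−S_dn) = (21.7288−83.2458)/(159.6512−98.1342) = -1.0000. V = [p*·21.7288 + (1−p*)·83.2458]/1 = 34.9110. B = V − Δ·S = 181.3800.
(3,3): S=238.2853. Δ = (V_up−V_dn)/(S_up−S_dn) = (78.3510−21.7288)/(259.7310−159.6512) = 0.5658. V = [p*·78.3510 + (1−p*)·21.7288]/1 = 66.2177. B = V − Δ·S = -68.5971.
(2,0): S=82.5976. Δ = (V_up−V_dn)/(S_up−S_dn) = (91.3486−126.0396)/(90.0314−55.3404) = -1.0000. V = [p*·91.3486 + (1−p*)·126.0396]/1 = 98.7824. B = V − Δ·S = 181.3800.
(2,1): S=134.3752. Δ = (V_up−V_dn)/(S_up−S_dn) = (34.9110−91.3486)/(146.4690−90.0314) = -1.0000. V = [p*·34.9110 + (1−p*)·91.3486]/1 = 47.0048. B = V − Δ·S = 181.3800.
(2,2): S=218.6104. Δ = (V_up−V_dn)/(S_up−S_dn) = (66.2177−34.9110)/(238.2853−146.4690) = 0.3410. V = [p*·66.2177 + (1−p*)·34.9110]/1 = 59.5091. B = V − Δ·S = -15.0305.
(1,0): S=123.2800. Δ = (V_up−V_dn)/(S_up−S_dn) = (47.0048−98.7824)/(134.3752−82.5976) = -1.0000. V = [p*·47.0048 + (1−p*)·98.7824]/1 = 58.1000. B = V − Δ·S = 181.3800.
(1,1): S=200.5600. Δ = (V_up−V_dn)/(S_up−S_dn) = (59.5091−47.0048)/(218.6104−134.3752) = 0.1484. V = [p*·59.5091 + (1−p*)·47.0048]/1 = 56.8296. B = V − Δ·S = 27.0574.
(0,0): S=184.0000. Δ = (V_up−V_dn)/(S_up−S_dn) = (56.8296−58.1000)/(200.5600−123.2800) = -0.0164. V = [p*·56.8296 + (1−p*)·58.1000]/1 = 57.1018. B = V − Δ·S = 60.1266.
Check: Δ(0,0)·S0 + B(0,0) = 57.1018 = V0.

(0,0): Delta=-0.0164 Bond=60.1266
(1,0): Delta=-1.0000 Bond=181.3800
(1,1): Delta=0.1484 Bond=27.0574
(2,0): Delta=-1.0000 Bond=181.3800
(2,1): Delta=-1.0000 Bond=181.3800
(2,2): Delta=0.3410 Bond=-15.0305
(3,0): Delta=-1.0000 Bond=181.3800
(3,1): Delta=-1.0000 Bond=181.3800
(3,2): Delta=-1.0000 Bond=181.3800
(3,3): Delta=0.5658 Bond=-68.5971
V0=57.1018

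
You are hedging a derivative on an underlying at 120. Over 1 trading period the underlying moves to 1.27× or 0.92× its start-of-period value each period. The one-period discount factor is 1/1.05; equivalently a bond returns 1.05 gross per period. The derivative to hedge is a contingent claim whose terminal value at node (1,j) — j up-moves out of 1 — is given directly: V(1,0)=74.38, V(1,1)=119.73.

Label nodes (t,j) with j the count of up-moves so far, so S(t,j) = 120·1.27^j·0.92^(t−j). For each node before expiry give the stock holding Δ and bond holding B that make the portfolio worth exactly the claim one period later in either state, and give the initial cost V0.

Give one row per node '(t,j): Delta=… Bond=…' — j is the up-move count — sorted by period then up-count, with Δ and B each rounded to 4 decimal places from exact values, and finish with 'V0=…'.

No-arbitrage ⇒ martingale measure with p* = (R−d)/(u−d) = 0.3714.
At expiry t=1: V(1,0)=74.3800, V(1,1)=119.7300
  t=0,j=0: stock 120.0000 → up 152.4000 (V=119.7300), down 110.4000 (V=74.3800). Price 86.8803; hedge Δ=1.0798, bond B=-42.6912.
The time-0 hedge costs 86.8803, which is the no-arbitrage price.

(0,0): Delta=1.0798 Bond=-42.6912
V0=86.8803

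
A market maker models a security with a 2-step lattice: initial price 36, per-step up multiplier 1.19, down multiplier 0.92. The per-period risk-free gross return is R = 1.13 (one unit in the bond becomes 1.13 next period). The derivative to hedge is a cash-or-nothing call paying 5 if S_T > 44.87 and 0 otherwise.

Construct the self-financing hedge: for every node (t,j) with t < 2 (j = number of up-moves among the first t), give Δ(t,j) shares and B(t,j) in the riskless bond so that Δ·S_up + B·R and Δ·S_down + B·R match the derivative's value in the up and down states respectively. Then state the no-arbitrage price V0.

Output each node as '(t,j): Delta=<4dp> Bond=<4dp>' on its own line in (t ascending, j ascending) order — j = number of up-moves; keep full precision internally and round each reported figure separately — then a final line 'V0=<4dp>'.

The replicating-portfolio and risk-neutral prices coincide; use p* = (1.13−0.92)/(1.19−0.92) = 0.7778 for the latter.
Payoff layer (t=2): V(2,0)=0.0000, V(2,1)=0.0000, V(2,2)=5.0000
Node (1,0) S=33.1200: V=(p*·0.0000+(1−p*)·0.0000)/1.13=0.0000; Δ=(0.0000−0.0000)/(39.4128−30.4704)=0.0000; B=V−Δ·S=0.0000
Node (1,1) S=42.8400: V=(p*·5.0000+(1−p*)·0.0000)/1.13=3.4415; Δ=(5.0000−0.0000)/(50.9796−39.4128)=0.4323; B=V−Δ·S=-15.0770
Node (0,0) S=36.0000: V=(p*·3.4415+(1−p*)·0.0000)/1.13=2.3688; Δ=(3.4415−0.0000)/(42.8400−33.1200)=0.3541; B=V−Δ·S=-10.3775
The time-0 hedge costs 2.3688, which is the no-arbitrage price.

(0,0): Delta=0.3541 Bond=-10.3775
(1,0): Delta=0.0000 Bond=0.0000
(1,1): Delta=0.4323 Bond=-15.0770
V0=2.3688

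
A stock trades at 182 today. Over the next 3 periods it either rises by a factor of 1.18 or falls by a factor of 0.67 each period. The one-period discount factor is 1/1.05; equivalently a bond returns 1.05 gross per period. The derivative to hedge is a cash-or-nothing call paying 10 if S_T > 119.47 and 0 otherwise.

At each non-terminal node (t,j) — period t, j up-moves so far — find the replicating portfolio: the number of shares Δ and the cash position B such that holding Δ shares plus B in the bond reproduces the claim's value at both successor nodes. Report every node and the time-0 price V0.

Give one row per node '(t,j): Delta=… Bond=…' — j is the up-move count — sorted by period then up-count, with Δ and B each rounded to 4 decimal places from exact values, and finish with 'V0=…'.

Under the risk-neutral measure, an up-move has probability p* = (R−d)/(u−d) = 0.7451 and values discount at R = 1.05.
Terminal values V(3,·): V(3,0)=0.0000, V(3,1)=0.0000, V(3,2)=10.0000, V(3,3)=10.0000
  t=2,j=0: stock 81.6998 → up 96.4058 (V=0.0000), down 54.7389 (V=0.0000). Price 0.0000; hedge Δ=0.0000, bond B=0.0000.
  t=2,j=1: stock 143.8892 → up 169.7893 (V=10.0000), down 96.4058 (V=0.0000). Price 7.0962; hedge Δ=0.1363, bond B=-12.5117.
  t=2,j=2: stock 253.4168 → up 299.0318 (V=10.0000), down 169.7893 (V=10.0000). Price 9.5238; hedge Δ=0.0000, bond B=9.5238.
  t=1,j=0: stock 121.9400 → up 143.8892 (V=7.0962), down 81.6998 (V=0.0000). Price 5.0356; hedge Δ=0.1141, bond B=-8.8785.
  t=1,j=1: stock 214.7600 → up 253.4168 (V=9.5238), down 143.8892 (V=7.0962). Price 8.4810; hedge Δ=0.0222, bond B=3.7209.
  t=0,j=0: stock 182.0000 → up 214.7600 (V=8.4810), down 121.9400 (V=5.0356). Price 7.2407; hedge Δ=0.0371, bond B=0.4850.
Self-financing check: at every node Δ·S+B equals the discounted successor values.

(0,0): Delta=0.0371 Bond=0.4850
(1,0): Delta=0.1141 Bond=-8.8785
(1,1): Delta=0.0222 Bond=3.7209
(2,0): Delta=0.0000 Bond=0.0000
(2,1): Delta=0.1363 Bond=-12.5117
(2,2): Delta=0.0000 Bond=9.5238
V0=7.2407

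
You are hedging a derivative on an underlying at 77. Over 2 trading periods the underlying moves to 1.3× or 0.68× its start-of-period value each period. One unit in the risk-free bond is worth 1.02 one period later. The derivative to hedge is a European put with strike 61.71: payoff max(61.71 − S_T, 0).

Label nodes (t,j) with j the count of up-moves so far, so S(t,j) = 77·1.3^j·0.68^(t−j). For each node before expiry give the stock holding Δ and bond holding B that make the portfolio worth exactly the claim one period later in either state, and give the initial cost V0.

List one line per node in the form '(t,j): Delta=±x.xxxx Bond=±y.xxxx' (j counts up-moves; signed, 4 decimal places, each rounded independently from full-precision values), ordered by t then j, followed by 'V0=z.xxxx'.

Risk-neutral probability p* = (R−d)/(u−d) = (1.02−0.68)/(1.3−0.68) = 0.5484.
Terminal payoffs: V(2,0)=26.1052, V(2,1)=0.0000, V(2,2)=0.0000
Node (1,0) S=52.3600: V=(p*·0.0000+(1−p*)·26.1052)/1.02=11.5583; Δ=(0.0000−26.1052)/(68.0680−35.6048)=-0.8041; B=V−Δ·S=53.6634
Node (1,1) S=100.1000: V=(p*·0.0000+(1−p*)·0.0000)/1.02=0.0000; Δ=(0.0000−0.0000)/(130.1300−68.0680)=0.0000; B=V−Δ·S=0.0000
Node (0,0) S=77.0000: V=(p*·0.0000+(1−p*)·11.5583)/1.02=5.1175; Δ=(0.0000−11.5583)/(100.1000−52.3600)=-0.2421; B=V−Δ·S=23.7599
The time-0 hedge costs 5.1175, which is the no-arbitrage price.

(0,0): Delta=-0.2421 Bond=23.7599
(1,0): Delta=-0.8041 Bond=53.6634
(1,1): Delta=0.0000 Bond=0.0000
V0=5.1175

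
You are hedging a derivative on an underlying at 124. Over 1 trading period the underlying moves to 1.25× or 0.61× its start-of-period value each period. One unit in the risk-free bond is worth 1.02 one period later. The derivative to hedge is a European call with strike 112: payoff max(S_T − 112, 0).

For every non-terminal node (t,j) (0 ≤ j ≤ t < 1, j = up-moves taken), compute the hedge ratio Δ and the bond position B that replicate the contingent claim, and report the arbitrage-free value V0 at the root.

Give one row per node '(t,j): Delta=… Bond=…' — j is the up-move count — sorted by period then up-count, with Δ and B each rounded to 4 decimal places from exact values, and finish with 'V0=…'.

No-arbitrage ⇒ martingale measure with p* = (R−d)/(u−d) = 0.6406.
Terminal payoffs: V(1,0)=0.0000, V(1,1)=43.0000
  t=0,j=0: stock 124.0000 → up 155.0000 (V=43.0000), down 75.6400 (V=0.0000). Price 27.0067; hedge Δ=0.5418, bond B=-40.1808.
Each (Δ,B) replicates both successor values, so the strategy is self-financing and V0 is arbitrage-free.

(0,0): Delta=0.5418 Bond=-40.1808
V0=27.0067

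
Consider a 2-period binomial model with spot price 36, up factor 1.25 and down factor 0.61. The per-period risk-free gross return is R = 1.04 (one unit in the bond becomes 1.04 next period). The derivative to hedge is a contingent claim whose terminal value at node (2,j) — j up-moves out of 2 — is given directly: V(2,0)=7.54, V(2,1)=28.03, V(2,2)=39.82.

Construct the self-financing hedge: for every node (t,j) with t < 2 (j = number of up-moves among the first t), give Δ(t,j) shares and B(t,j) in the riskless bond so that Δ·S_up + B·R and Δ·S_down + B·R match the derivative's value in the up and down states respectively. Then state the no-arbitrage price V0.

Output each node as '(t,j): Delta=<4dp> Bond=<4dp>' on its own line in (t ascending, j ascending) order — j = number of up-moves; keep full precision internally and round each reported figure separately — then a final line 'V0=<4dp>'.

(0,0): Delta=0.6112 Bond=6.7941
(1,0): Delta=1.4579 Bond=-11.5284
(1,1): Delta=0.4094 Bond=16.1468
V0=28.7963

Since d<R<u, set p* = (R−d)/(u−d) = 0.6719; price each node as the discounted p*-expectation of its children.
At expiry t=2: V(2,0)=7.5400, V(2,1)=28.0300, V(2,2)=39.8200
  t=1,j=0: stock 21.9600 → up 27.4500 (V=28.0300), down 13.3956 (V=7.5400). Price 20.4872; hedge Δ=1.4579, bond B=-11.5284.
  t=1,j=1: stock 45.0000 → up 56.2500 (V=39.8200), down 27.4500 (V=28.0300). Price 34.5687; hedge Δ=0.4094, bond B=16.1468.
  t=0,j=0: stock 36.0000 → up 45.0000 (V=34.5687), down 21.9600 (V=20.4872). Price 28.7963; hedge Δ=0.6112, bond B=6.7941.
Self-financing check: at every node Δ·S+B equals the discounted successor values.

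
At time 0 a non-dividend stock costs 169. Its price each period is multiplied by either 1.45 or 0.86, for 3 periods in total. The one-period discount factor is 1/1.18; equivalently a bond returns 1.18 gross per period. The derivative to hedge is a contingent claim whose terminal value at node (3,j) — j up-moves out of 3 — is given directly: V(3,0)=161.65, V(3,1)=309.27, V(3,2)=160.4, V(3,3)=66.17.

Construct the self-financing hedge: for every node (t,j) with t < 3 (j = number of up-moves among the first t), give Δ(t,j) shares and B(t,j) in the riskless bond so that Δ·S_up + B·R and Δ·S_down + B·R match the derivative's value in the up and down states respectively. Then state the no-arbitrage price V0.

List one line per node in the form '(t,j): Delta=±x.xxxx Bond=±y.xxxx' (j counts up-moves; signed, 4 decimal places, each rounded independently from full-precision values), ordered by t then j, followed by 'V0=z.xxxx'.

The replicating-portfolio and risk-neutral prices coincide; use p* = (1.18−0.86)/(1.45−0.86) = 0.5424 for the latter.
At expiry t=3: V(3,0)=161.6500, V(3,1)=309.2700, V(3,2)=160.4000, V(3,3)=66.1700
Node (2,0) S=124.9924: V=(p*·309.2700+(1−p*)·161.6500)/1.18=204.8433; Δ=(309.2700−161.6500)/(181.2390−107.4935)=2.0017; B=V−Δ·S=-45.3601
Node (2,1) S=210.7430: V=(p*·160.4000+(1−p*)·309.2700)/1.18=193.6669; Δ=(160.4000−309.2700)/(305.5773−181.2390)=-1.1973; B=V−Δ·S=445.9889
Node (2,2) S=355.3225: V=(p*·66.1700+(1−p*)·160.4000)/1.18=92.6205; Δ=(66.1700−160.4000)/(515.2176−305.5773)=-0.4495; B=V−Δ·S=252.3324
Node (1,0) S=145.3400: V=(p*·193.6669+(1−p*)·204.8433)/1.18=168.4589; Δ=(193.6669−204.8433)/(210.7430−124.9924)=-0.1303; B=V−Δ·S=187.4019
Node (1,1) S=245.0500: V=(p*·92.6205+(1−p*)·193.6669)/1.18=117.6797; Δ=(92.6205−193.6669)/(355.3225−210.7430)=-0.6989; B=V−Δ·S=288.9448
Node (0,0) S=169.0000: V=(p*·117.6797+(1−p*)·168.4589)/1.18=119.4217; Δ=(117.6797−168.4589)/(245.0500−145.3400)=-0.5093; B=V−Δ·S=205.4882
Self-financing check: at every node Δ·S+B equals the discounted successor values.

(0,0): Delta=-0.5093 Bond=205.4882
(1,0): Delta=-0.1303 Bond=187.4019
(1,1): Delta=-0.6989 Bond=288.9448
(2,0): Delta=2.0017 Bond=-45.3601
(2,1): Delta=-1.1973 Bond=445.9889
(2,2): Delta=-0.4495 Bond=252.3324
V0=119.4217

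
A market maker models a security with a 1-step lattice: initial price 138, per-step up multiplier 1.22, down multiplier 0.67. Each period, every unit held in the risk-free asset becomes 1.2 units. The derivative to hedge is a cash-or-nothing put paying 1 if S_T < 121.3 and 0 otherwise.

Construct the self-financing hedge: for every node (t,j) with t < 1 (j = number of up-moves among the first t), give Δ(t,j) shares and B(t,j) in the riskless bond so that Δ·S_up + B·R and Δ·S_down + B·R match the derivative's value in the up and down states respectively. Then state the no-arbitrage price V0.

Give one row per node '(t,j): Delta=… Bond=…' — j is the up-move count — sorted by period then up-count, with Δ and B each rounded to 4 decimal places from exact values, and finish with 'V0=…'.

(0,0): Delta=-0.0132 Bond=1.8485
V0=0.0303

The replicating-portfolio and risk-neutral prices coincide; use p* = (1.2−0.67)/(1.22−0.67) = 0.9636 for the latter.
Terminal values V(1,·): V(1,0)=1.0000, V(1,1)=0.0000
Node (0,0) S=138.0000: V=(p*·0.0000+(1−p*)·1.0000)/1.2=0.0303; Δ=(0.0000−1.0000)/(168.3600−92.4600)=-0.0132; B=V−Δ·S=1.8485
Check: Δ(0,0)·S0 + B(0,0) = 0.0303 = V0.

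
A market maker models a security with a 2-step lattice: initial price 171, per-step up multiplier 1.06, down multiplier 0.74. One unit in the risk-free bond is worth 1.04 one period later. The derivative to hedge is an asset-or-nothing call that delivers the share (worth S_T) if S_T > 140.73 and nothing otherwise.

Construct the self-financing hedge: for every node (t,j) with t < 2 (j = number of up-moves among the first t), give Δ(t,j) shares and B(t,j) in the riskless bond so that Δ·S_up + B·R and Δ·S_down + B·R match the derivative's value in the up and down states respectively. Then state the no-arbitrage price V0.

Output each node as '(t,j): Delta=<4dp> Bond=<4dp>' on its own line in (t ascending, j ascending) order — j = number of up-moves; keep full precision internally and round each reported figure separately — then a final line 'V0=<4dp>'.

(0,0): Delta=3.1652 Bond=-385.1183
(1,0): Delta=0.0000 Bond=0.0000
(1,1): Delta=3.3125 Bond=-427.2246
V0=156.1290

Risk-neutral probability p* = (R−d)/(u−d) = (1.04−0.74)/(1.06−0.74) = 0.9375.
Terminal values V(2,·): V(2,0)=0.0000, V(2,1)=0.0000, V(2,2)=192.1356
Node (1,0) S=126.5400: V=(p*·0.0000+(1−p*)·0.0000)/1.04=0.0000; Δ=(0.0000−0.0000)/(134.1324−93.6396)=0.0000; B=V−Δ·S=0.0000
Node (1,1) S=181.2600: V=(p*·192.1356+(1−p*)·0.0000)/1.04=173.1992; Δ=(192.1356−0.0000)/(192.1356−134.1324)=3.3125; B=V−Δ·S=-427.2246
Node (0,0) S=171.0000: V=(p*·173.1992+(1−p*)·0.0000)/1.04=156.1290; Δ=(173.1992−0.0000)/(181.2600−126.5400)=3.1652; B=V−Δ·S=-385.1183
Self-financing check: at every node Δ·S+B equals the discounted successor values.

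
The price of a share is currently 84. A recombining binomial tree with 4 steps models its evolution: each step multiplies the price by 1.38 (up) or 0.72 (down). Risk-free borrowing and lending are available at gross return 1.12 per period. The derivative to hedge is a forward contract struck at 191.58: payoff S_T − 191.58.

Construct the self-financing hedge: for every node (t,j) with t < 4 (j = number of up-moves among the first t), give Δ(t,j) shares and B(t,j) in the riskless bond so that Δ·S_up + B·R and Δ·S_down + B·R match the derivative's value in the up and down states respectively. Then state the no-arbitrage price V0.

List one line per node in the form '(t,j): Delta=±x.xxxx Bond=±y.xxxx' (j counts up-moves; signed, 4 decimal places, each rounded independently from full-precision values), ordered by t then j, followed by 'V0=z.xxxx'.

No-arbitrage ⇒ martingale measure with p* = (R−d)/(u−d) = 0.6061.
At expiry t=4: V(4,0)=-169.0060, V(4,1)=-148.3131, V(4,2)=-108.6518, V(4,3)=-32.6342, V(4,4)=113.0661
(3,0): S=31.3528. Δ = (V_up−V_dn)/(S_up−S_dn) = (-148.3131−-169.0060)/(43.2669−22.5740) = 1.0000. V = [p*·-148.3131 + (1−p*)·-169.0060]/1.12 = -139.7007. B = V − Δ·S = -171.0536.
(3,1): S=60.0929. Δ = (V_up−V_dn)/(S_up−S_dn) = (-108.6518−-148.3131)/(82.9282−43.2669) = 1.0000. V = [p*·-108.6518 + (1−p*)·-148.3131]/1.12 = -110.9606. B = V − Δ·S = -171.0536.
(3,2): S=115.1781. Δ = (V_up−V_dn)/(S_up−S_dn) = (-32.6342−-108.6518)/(158.9458−82.9282) = 1.0000. V = [p*·-32.6342 + (1−p*)·-108.6518]/1.12 = -55.8755. B = V − Δ·S = -171.0536.
(3,3): S=220.7580. Δ = (V_up−V_dn)/(S_up−S_dn) = (113.0661−-32.6342)/(304.6461−158.9458) = 1.0000. V = [p*·113.0661 + (1−p*)·-32.6342]/1.12 = 49.7045. B = V − Δ·S = -171.0536.
(2,0): S=43.5456. Δ = (V_up−V_dn)/(S_up−S_dn) = (-110.9606−-139.7007)/(60.0929−31.3528) = 1.0000. V = [p*·-110.9606 + (1−p*)·-139.7007]/1.12 = -109.1808. B = V − Δ·S = -152.7264.
(2,1): S=83.4624. Δ = (V_up−V_dn)/(S_up−S_dn) = (-55.8755−-110.9606)/(115.1781−60.0929) = 1.0000. V = [p*·-55.8755 + (1−p*)·-110.9606]/1.12 = -69.2640. B = V − Δ·S = -152.7264.
(2,2): S=159.9696. Δ = (V_up−V_dn)/(S_up−S_dn) = (49.7045−-55.8755)/(220.7580−115.1781) = 1.0000. V = [p*·49.7045 + (1−p*)·-55.8755]/1.12 = 7.2432. B = V − Δ·S = -152.7264.
(1,0): S=60.4800. Δ = (V_up−V_dn)/(S_up−S_dn) = (-69.2640−-109.1808)/(83.4624−43.5456) = 1.0000. V = [p*·-69.2640 + (1−p*)·-109.1808]/1.12 = -75.8829. B = V − Δ·S = -136.3629.
(1,1): S=115.9200. Δ = (V_up−V_dn)/(S_up−S_dn) = (7.2432−-69.2640)/(159.9696−83.4624) = 1.0000. V = [p*·7.2432 + (1−p*)·-69.2640]/1.12 = -20.4429. B = V − Δ·S = -136.3629.
(0,0): S=84.0000. Δ = (V_up−V_dn)/(S_up−S_dn) = (-20.4429−-75.8829)/(115.9200−60.4800) = 1.0000. V = [p*·-20.4429 + (1−p*)·-75.8829]/1.12 = -37.7526. B = V − Δ·S = -121.7526.
Self-financing check: at every node Δ·S+B equals the discounted successor values.

(0,0): Delta=1.0000 Bond=-121.7526
(1,0): Delta=1.0000 Bond=-136.3629
(1,1): Delta=1.0000 Bond=-136.3629
(2,0): Delta=1.0000 Bond=-152.7264
(2,1): Delta=1.0000 Bond=-152.7264
(2,2): Delta=1.0000 Bond=-152.7264
(3,0): Delta=1.0000 Bond=-171.0536
(3,1): Delta=1.0000 Bond=-171.0536
(3,2): Delta=1.0000 Bond=-171.0536
(3,3): Delta=1.0000 Bond=-171.0536
V0=-37.7526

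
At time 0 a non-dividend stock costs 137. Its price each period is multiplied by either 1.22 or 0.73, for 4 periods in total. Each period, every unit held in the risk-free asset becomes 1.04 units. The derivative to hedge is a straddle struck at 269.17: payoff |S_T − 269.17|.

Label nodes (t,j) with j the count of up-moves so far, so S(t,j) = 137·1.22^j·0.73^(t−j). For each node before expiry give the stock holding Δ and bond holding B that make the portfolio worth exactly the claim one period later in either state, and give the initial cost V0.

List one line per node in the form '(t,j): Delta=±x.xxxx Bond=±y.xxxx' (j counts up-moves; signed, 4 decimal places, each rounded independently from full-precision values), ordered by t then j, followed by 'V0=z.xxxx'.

No-arbitrage ⇒ martingale measure with p* = (R−d)/(u−d) = 0.6327.
Terminal payoffs: V(4,0)=230.2644, V(4,1)=204.1497, V(4,2)=160.5059, V(4,3)=87.5670, V(4,4)=34.3308
Node (3,0) S=53.2953: V=(p*·204.1497+(1−p*)·230.2644)/1.04=205.5220; Δ=(204.1497−230.2644)/(65.0203−38.9056)=-1.0000; B=V−Δ·S=258.8173
Node (3,1) S=89.0689: V=(p*·160.5059+(1−p*)·204.1497)/1.04=169.7484; Δ=(160.5059−204.1497)/(108.6641−65.0203)=-1.0000; B=V−Δ·S=258.8173
Node (3,2) S=148.8549: V=(p*·87.5670+(1−p*)·160.5059)/1.04=109.9624; Δ=(87.5670−160.5059)/(181.6030−108.6641)=-1.0000; B=V−Δ·S=258.8173
Node (3,3) S=248.7712: V=(p*·34.3308+(1−p*)·87.5670)/1.04=51.8144; Δ=(34.3308−87.5670)/(303.5008−181.6030)=-0.4367; B=V−Δ·S=160.4597
Node (2,0) S=73.0073: V=(p*·169.7484+(1−p*)·205.5220)/1.04=175.8555; Δ=(169.7484−205.5220)/(89.0689−53.2953)=-1.0000; B=V−Δ·S=248.8628
Node (2,1) S=122.0122: V=(p*·109.9624+(1−p*)·169.7484)/1.04=126.8506; Δ=(109.9624−169.7484)/(148.8549−89.0689)=-1.0000; B=V−Δ·S=248.8628
Node (2,2) S=203.9108: V=(p*·51.8144+(1−p*)·109.9624)/1.04=70.3605; Δ=(51.8144−109.9624)/(248.7712−148.8549)=-0.5820; B=V−Δ·S=189.0299
Node (1,0) S=100.0100: V=(p*·126.8506+(1−p*)·175.8555)/1.04=139.2811; Δ=(126.8506−175.8555)/(122.0122−73.0073)=-1.0000; B=V−Δ·S=239.2911
Node (1,1) S=167.1400: V=(p*·70.3605+(1−p*)·126.8506)/1.04=87.6077; Δ=(70.3605−126.8506)/(203.9108−122.0122)=-0.6898; B=V−Δ·S=202.8936
Node (0,0) S=137.0000: V=(p*·87.6077+(1−p*)·139.2811)/1.04=102.4901; Δ=(87.6077−139.2811)/(167.1400−100.0100)=-0.7698; B=V−Δ·S=207.9463
Each (Δ,B) replicates both successor values, so the strategy is self-financing and V0 is arbitrage-free.

(0,0): Delta=-0.7698 Bond=207.9463
(1,0): Delta=-1.0000 Bond=239.2911
(1,1): Delta=-0.6898 Bond=202.8936
(2,0): Delta=-1.0000 Bond=248.8628
(2,1): Delta=-1.0000 Bond=248.8628
(2,2): Delta=-0.5820 Bond=189.0299
(3,0): Delta=-1.0000 Bond=258.8173
(3,1): Delta=-1.0000 Bond=258.8173
(3,2): Delta=-1.0000 Bond=258.8173
(3,3): Delta=-0.4367 Bond=160.4597
V0=102.4901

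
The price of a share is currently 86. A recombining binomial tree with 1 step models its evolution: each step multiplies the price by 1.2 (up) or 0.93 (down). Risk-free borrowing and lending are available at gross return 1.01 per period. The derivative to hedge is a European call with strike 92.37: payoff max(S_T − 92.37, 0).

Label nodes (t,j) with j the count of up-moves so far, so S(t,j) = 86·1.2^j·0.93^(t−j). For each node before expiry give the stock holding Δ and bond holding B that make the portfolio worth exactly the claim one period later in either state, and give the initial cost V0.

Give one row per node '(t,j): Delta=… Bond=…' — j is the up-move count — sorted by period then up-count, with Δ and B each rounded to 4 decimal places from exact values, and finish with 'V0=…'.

(0,0): Delta=0.4664 Bond=-36.9340
V0=3.1771

Since d<R<u, set p* = (R−d)/(u−d) = 0.2963; price each node as the discounted p*-expectation of its children.
Terminal payoffs: V(1,0)=0.0000, V(1,1)=10.8300
  t=0,j=0: stock 86.0000 → up 103.2000 (V=10.8300), down 79.9800 (V=0.0000). Price 3.1771; hedge Δ=0.4664, bond B=-36.9340.
Root portfolio cost Δ·86+B reproduces V0=3.1771.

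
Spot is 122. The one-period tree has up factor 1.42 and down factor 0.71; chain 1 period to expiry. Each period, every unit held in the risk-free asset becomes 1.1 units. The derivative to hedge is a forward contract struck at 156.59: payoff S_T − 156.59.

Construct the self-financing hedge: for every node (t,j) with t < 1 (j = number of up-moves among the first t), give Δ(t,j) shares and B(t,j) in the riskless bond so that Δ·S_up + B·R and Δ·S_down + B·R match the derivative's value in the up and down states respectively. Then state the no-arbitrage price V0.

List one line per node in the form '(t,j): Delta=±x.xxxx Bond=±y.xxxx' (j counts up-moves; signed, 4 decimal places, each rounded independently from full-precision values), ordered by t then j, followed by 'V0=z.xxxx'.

(0,0): Delta=1.0000 Bond=-142.3545
V0=-20.3545

No-arbitrage ⇒ martingale measure with p* = (R−d)/(u−d) = 0.5493.
Terminal payoffs: V(1,0)=-69.9700, V(1,1)=16.6500
Node (0,0) S=122.0000: V=(p*·16.6500+(1−p*)·-69.9700)/1.1=-20.3545; Δ=(16.6500−-69.9700)/(173.2400−86.6200)=1.0000; B=V−Δ·S=-142.3545
Root portfolio cost Δ·122+B reproduces V0=-20.3545.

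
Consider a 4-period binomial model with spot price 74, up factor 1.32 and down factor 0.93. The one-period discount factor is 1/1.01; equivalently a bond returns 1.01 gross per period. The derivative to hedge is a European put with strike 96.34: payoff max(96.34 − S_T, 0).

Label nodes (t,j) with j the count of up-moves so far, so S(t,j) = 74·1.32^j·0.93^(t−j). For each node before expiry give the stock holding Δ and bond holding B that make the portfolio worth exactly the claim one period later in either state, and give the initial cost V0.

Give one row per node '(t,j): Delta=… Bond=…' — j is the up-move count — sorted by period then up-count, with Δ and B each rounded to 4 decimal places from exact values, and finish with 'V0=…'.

Under the risk-neutral measure, an up-move has probability p* = (R−d)/(u−d) = 0.2051 and values discount at R = 1.01.
Payoff layer (t=4): V(4,0)=40.9842, V(4,1)=17.7704, V(4,2)=0.0000, V(4,3)=0.0000, V(4,4)=0.0000
Node (3,0) S=59.5224: V=(p*·17.7704+(1−p*)·40.9842)/1.01=35.8637; Δ=(17.7704−40.9842)/(78.5696−55.3558)=-1.0000; B=V−Δ·S=95.3861
Node (3,1) S=84.4834: V=(p*·0.0000+(1−p*)·17.7704)/1.01=13.9853; Δ=(0.0000−17.7704)/(111.5181−78.5696)=-0.5393; B=V−Δ·S=59.5505
Node (3,2) S=119.9120: V=(p*·0.0000+(1−p*)·0.0000)/1.01=0.0000; Δ=(0.0000−0.0000)/(158.2838−111.5181)=0.0000; B=V−Δ·S=0.0000
Node (3,3) S=170.1976: V=(p*·0.0000+(1−p*)·0.0000)/1.01=0.0000; Δ=(0.0000−0.0000)/(224.6609−158.2838)=0.0000; B=V−Δ·S=0.0000
Node (2,0) S=64.0026: V=(p*·13.9853+(1−p*)·35.8637)/1.01=31.0652; Δ=(13.9853−35.8637)/(84.4834−59.5224)=-0.8765; B=V−Δ·S=87.1636
Node (2,1) S=90.8424: V=(p*·0.0000+(1−p*)·13.9853)/1.01=11.0065; Δ=(0.0000−13.9853)/(119.9120−84.4834)=-0.3947; B=V−Δ·S=46.8663
Node (2,2) S=128.9376: V=(p*·0.0000+(1−p*)·0.0000)/1.01=0.0000; Δ=(0.0000−0.0000)/(170.1976−119.9120)=0.0000; B=V−Δ·S=0.0000
Node (1,0) S=68.8200: V=(p*·11.0065+(1−p*)·31.0652)/1.01=26.6838; Δ=(11.0065−31.0652)/(90.8424−64.0026)=-0.7473; B=V−Δ·S=78.1163
Node (1,1) S=97.6800: V=(p*·0.0000+(1−p*)·11.0065)/1.01=8.6621; Δ=(0.0000−11.0065)/(128.9376−90.8424)=-0.2889; B=V−Δ·S=36.8839
Node (0,0) S=74.0000: V=(p*·8.6621+(1−p*)·26.6838)/1.01=22.7594; Δ=(8.6621−26.6838)/(97.6800−68.8200)=-0.6244; B=V−Δ·S=68.9687
Self-financing check: at every node Δ·S+B equals the discounted successor values.

(0,0): Delta=-0.6244 Bond=68.9687
(1,0): Delta=-0.7473 Bond=78.1163
(1,1): Delta=-0.2889 Bond=36.8839
(2,0): Delta=-0.8765 Bond=87.1636
(2,1): Delta=-0.3947 Bond=46.8663
(2,2): Delta=0.0000 Bond=0.0000
(3,0): Delta=-1.0000 Bond=95.3861
(3,1): Delta=-0.5393 Bond=59.5505
(3,2): Delta=0.0000 Bond=0.0000
(3,3): Delta=0.0000 Bond=0.0000
V0=22.7594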